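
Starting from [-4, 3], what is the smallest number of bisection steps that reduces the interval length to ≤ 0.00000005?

Width after n steps is 7/2^n. Need 2^n ≥ 7/0.00000005 = 140000000.
2^27 = 134217728 < 140000000 ≤ 2^28 = 268435456, so n = 28.

28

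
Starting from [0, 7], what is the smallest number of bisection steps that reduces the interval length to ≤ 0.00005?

Width after n steps is 7/2^n. Need 2^n ≥ 7/0.00005 = 140000.
2^17 = 131072 < 140000 ≤ 2^18 = 262144, so n = 18.

18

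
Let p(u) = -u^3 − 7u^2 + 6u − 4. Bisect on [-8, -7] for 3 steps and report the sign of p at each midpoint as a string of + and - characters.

midpoint -7.5: p = -20.875 < 0 → [-8, -7.5]
midpoint -7.75: p = -5.453125 < 0 → [-8, -7.75]
midpoint -7.875: p = 3.013672 > 0 → [-7.875, -7.75]

--+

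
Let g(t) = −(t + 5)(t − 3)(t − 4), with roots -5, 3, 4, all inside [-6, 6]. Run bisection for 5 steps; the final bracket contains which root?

-5

t = 0 gives g = -60, negative; keep [-6, 0]
t = -3 gives g = -84, negative; keep [-6, -3]
t = -4.5 gives g = -31.875, negative; keep [-6, -4.5]
t = -5.25 gives g = 19.0781, positive; keep [-5.25, -4.5]
t = -4.875 gives g = -8.7363, negative; keep [-5.25, -4.875]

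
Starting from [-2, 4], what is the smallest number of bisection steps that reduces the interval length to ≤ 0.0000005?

Width after n steps is 6/2^n. Need 2^n ≥ 6/0.0000005 = 12000000.
2^23 = 8388608 < 12000000 ≤ 2^24 = 16777216, so n = 24.

24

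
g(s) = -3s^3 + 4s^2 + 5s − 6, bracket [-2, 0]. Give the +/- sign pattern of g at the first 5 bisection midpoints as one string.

m = -1, g(m) = -4 (−); new bracket [-2, -1]
m = -1.5, g(m) = 5.625 (+); new bracket [-1.5, -1]
m = -1.25, g(m) = -0.140625 (−); new bracket [-1.5, -1.25]
m = -1.375, g(m) = 2.4863 (+); new bracket [-1.375, -1.25]
m = -1.3125, g(m) = 1.1111 (+); new bracket [-1.3125, -1.25]

-+-++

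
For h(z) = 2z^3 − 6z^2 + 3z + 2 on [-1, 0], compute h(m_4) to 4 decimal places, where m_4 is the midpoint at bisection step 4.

z = -0.5 gives h = -1.25, negative; keep [-0.5, 0]
z = -0.25 gives h = 0.84375, positive; keep [-0.5, -0.25]
z = -0.375 gives h = -0.074219, negative; keep [-0.375, -0.25]
z = -0.3125 gives h = 0.4155, positive; keep [-0.375, -0.3125]

0.4155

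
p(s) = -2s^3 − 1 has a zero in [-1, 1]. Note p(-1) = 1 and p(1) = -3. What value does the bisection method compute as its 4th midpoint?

midpoint 0: p = -1 < 0 → [-1, 0]
midpoint -0.5: p = -0.75 < 0 → [-1, -0.5]
midpoint -0.75: p = -0.15625 < 0 → [-1, -0.75]
midpoint -0.875: p = 0.3398 > 0 → [-0.875, -0.75]

-0.875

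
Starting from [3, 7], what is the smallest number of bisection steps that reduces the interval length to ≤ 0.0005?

Width after n steps is 4/2^n. Need 2^n ≥ 4/0.0005 = 8000.
2^12 = 4096 < 8000 ≤ 2^13 = 8192, so n = 13.

13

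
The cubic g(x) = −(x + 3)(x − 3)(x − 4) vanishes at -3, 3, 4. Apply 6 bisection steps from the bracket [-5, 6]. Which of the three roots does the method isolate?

-3

midpoint 0.5: g = -30.625 < 0 → [-5, 0.5]
midpoint -2.25: g = -24.609375 < 0 → [-5, -2.25]
midpoint -3.625: g = 31.572266 > 0 → [-3.625, -2.25]
midpoint -2.9375: g = -2.5745 < 0 → [-3.625, -2.9375]
midpoint -3.28125: g = 12.8631 > 0 → [-3.28125, -2.9375]
midpoint -3.109375: g = 4.7506 > 0 → [-3.109375, -2.9375]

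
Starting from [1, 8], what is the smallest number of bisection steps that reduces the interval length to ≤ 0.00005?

18

Width after n steps is 7/2^n. Need 2^n ≥ 7/0.00005 = 140000.
2^17 = 131072 < 140000 ≤ 2^18 = 262144, so n = 18.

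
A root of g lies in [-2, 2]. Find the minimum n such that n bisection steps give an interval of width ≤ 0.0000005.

23

Width after n steps is 4/2^n. Need 2^n ≥ 4/0.0000005 = 8000000.
2^22 = 4194304 < 8000000 ≤ 2^23 = 8388608, so n = 23.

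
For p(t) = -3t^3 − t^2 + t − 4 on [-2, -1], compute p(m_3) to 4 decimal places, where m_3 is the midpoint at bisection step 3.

t = -1.5 gives p = 2.375, positive; keep [-1.5, -1]
t = -1.25 gives p = -0.953125, negative; keep [-1.5, -1.25]
t = -1.375 gives p = 0.533203, positive; keep [-1.375, -1.25]

0.5332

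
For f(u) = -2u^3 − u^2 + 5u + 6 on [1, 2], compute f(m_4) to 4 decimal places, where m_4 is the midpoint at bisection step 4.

-0.1313

midpoint 1.5: f = 4.5 > 0 → [1.5, 2]
midpoint 1.75: f = 0.96875 > 0 → [1.75, 2]
midpoint 1.875: f = -1.324219 < 0 → [1.75, 1.875]
midpoint 1.8125: f = -0.1313 < 0 → [1.75, 1.8125]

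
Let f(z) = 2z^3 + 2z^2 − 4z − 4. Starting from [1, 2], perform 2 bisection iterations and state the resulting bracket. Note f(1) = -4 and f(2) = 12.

f(1.5) = 1.25 > 0, so the root lies in [1, 1.5]
f(1.25) = -1.96875 < 0, so the root lies in [1.25, 1.5]

[1.25, 1.5]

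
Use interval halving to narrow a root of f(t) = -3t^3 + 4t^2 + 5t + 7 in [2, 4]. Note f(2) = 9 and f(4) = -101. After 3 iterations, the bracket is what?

midpoint 3: f = -23 < 0 → [2, 3]
midpoint 2.5: f = -2.375 < 0 → [2, 2.5]
midpoint 2.25: f = 4.328125 > 0 → [2.25, 2.5]

[2.25, 2.5]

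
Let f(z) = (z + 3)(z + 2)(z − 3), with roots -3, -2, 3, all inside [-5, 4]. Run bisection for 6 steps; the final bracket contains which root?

midpoint -0.5: f = -13.125 < 0 → [-0.5, 4]
midpoint 1.75: f = -22.265625 < 0 → [1.75, 4]
midpoint 2.875: f = -3.580078 < 0 → [2.875, 4]
midpoint 3.4375: f = 15.3142 > 0 → [2.875, 3.4375]
midpoint 3.15625: f = 4.9599 > 0 → [2.875, 3.15625]
midpoint 3.015625: f = 0.4714 > 0 → [2.875, 3.015625]

3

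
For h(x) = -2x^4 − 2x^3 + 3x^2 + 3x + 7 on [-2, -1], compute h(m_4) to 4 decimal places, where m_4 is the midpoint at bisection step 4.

h(-1.5) = 5.875 > 0, so the root lies in [-2, -1.5]
h(-1.75) = 2.898438 > 0, so the root lies in [-2, -1.75]
h(-1.875) = 0.38623 > 0, so the root lies in [-2, -1.875]
h(-1.9375) = -1.188 < 0, so the root lies in [-1.9375, -1.875]

-1.1880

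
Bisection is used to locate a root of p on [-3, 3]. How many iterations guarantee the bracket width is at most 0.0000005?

Width after n steps is 6/2^n. Need 2^n ≥ 6/0.0000005 = 12000000.
2^23 = 8388608 < 12000000 ≤ 2^24 = 16777216, so n = 24.

24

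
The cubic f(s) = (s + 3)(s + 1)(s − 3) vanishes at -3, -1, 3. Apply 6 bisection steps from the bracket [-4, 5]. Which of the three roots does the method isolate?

m = 0.5, f(m) = -13.125 (−); new bracket [0.5, 5]
m = 2.75, f(m) = -5.390625 (−); new bracket [2.75, 5]
m = 3.875, f(m) = 29.326172 (+); new bracket [2.75, 3.875]
m = 3.3125, f(m) = 8.5071 (+); new bracket [2.75, 3.3125]
m = 3.03125, f(m) = 0.7598 (+); new bracket [2.75, 3.03125]
m = 2.890625, f(m) = -2.5067 (−); new bracket [2.890625, 3.03125]

3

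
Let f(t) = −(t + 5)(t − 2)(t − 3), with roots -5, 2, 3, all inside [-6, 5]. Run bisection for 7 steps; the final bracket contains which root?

-5

m = -0.5, f(m) = -39.375 (−); new bracket [-6, -0.5]
m = -3.25, f(m) = -57.421875 (−); new bracket [-6, -3.25]
m = -4.625, f(m) = -18.943359 (−); new bracket [-6, -4.625]
m = -5.3125, f(m) = 18.9954 (+); new bracket [-5.3125, -4.625]
m = -4.96875, f(m) = -1.7354 (−); new bracket [-5.3125, -4.96875]
m = -5.140625, f(m) = 8.1744 (+); new bracket [-5.140625, -4.96875]
m = -5.0546875, f(m) = 3.1075 (+); new bracket [-5.0546875, -4.96875]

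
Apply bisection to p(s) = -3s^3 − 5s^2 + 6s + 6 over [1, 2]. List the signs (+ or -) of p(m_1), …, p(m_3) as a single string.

--+

s = 1.5 gives p = -6.375, negative; keep [1, 1.5]
s = 1.25 gives p = -0.171875, negative; keep [1, 1.25]
s = 1.125 gives p = 2.150391, positive; keep [1.125, 1.25]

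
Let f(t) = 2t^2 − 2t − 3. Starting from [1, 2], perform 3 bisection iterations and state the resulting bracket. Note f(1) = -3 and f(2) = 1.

[1.75, 1.875]

m = 1.5, f(m) = -1.5 (−); new bracket [1.5, 2]
m = 1.75, f(m) = -0.375 (−); new bracket [1.75, 2]
m = 1.875, f(m) = 0.28125 (+); new bracket [1.75, 1.875]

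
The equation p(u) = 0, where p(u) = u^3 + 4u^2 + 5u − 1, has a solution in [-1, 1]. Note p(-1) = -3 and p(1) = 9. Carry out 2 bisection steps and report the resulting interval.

midpoint 0: p = -1 < 0 → [0, 1]
midpoint 0.5: p = 2.625 > 0 → [0, 0.5]

[0, 0.5]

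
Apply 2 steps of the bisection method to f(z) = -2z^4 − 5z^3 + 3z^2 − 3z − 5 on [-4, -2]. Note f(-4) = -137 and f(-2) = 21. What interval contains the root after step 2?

z = -3 gives f = 4, positive; keep [-4, -3]
z = -3.5 gives f = -43.5, negative; keep [-3.5, -3]

[-3.5, -3]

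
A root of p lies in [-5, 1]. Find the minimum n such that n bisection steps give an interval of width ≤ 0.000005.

21

Width after n steps is 6/2^n. Need 2^n ≥ 6/0.000005 = 1200000.
2^20 = 1048576 < 1200000 ≤ 2^21 = 2097152, so n = 21.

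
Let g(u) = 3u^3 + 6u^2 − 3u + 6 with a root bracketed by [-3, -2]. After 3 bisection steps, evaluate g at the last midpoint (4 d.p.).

0.9551

g(-2.5) = 4.125 > 0, so the root lies in [-3, -2.5]
g(-2.75) = -2.765625 < 0, so the root lies in [-2.75, -2.5]
g(-2.625) = 0.955078 > 0, so the root lies in [-2.75, -2.625]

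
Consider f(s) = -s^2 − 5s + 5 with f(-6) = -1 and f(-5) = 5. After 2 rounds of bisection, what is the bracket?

midpoint -5.5: f = 2.25 > 0 → [-6, -5.5]
midpoint -5.75: f = 0.6875 > 0 → [-6, -5.75]

[-6, -5.75]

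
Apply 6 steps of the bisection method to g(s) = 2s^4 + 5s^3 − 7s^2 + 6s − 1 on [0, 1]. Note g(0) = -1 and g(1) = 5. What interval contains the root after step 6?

[0.203125, 0.21875]

m = 0.5, g(m) = 1 (+); new bracket [0, 0.5]
m = 0.25, g(m) = 0.148438 (+); new bracket [0, 0.25]
m = 0.125, g(m) = -0.349121 (−); new bracket [0.125, 0.25]
m = 0.1875, g(m) = -0.0857 (−); new bracket [0.1875, 0.25]
m = 0.21875, g(m) = 0.0345 (+); new bracket [0.1875, 0.21875]
m = 0.203125, g(m) = -0.0248 (−); new bracket [0.203125, 0.21875]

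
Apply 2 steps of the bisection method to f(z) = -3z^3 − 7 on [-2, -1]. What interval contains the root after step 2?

[-1.5, -1.25]

z = -1.5 gives f = 3.125, positive; keep [-1.5, -1]
z = -1.25 gives f = -1.140625, negative; keep [-1.5, -1.25]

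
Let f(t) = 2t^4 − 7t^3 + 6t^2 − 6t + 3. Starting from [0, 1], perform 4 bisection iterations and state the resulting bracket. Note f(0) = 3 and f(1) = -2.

[0.625, 0.6875]

f(0.5) = 0.75 > 0, so the root lies in [0.5, 1]
f(0.75) = -0.445312 < 0, so the root lies in [0.5, 0.75]
f(0.625) = 0.189941 > 0, so the root lies in [0.625, 0.75]
f(0.6875) = -0.1169 < 0, so the root lies in [0.625, 0.6875]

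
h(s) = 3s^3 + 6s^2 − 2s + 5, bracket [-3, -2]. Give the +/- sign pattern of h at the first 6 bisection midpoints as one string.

midpoint -2.5: h = 0.625 > 0 → [-3, -2.5]
midpoint -2.75: h = -6.515625 < 0 → [-2.75, -2.5]
midpoint -2.625: h = -2.669922 < 0 → [-2.625, -2.5]
midpoint -2.5625: h = -0.9558 < 0 → [-2.5625, -2.5]
midpoint -2.53125: h = -0.149 < 0 → [-2.53125, -2.5]
midpoint -2.515625: h = 0.2421 > 0 → [-2.53125, -2.515625]

+----+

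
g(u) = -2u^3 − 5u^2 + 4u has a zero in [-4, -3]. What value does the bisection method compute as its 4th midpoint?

m = -3.5, g(m) = 10.5 (+); new bracket [-3.5, -3]
m = -3.25, g(m) = 2.84375 (+); new bracket [-3.25, -3]
m = -3.125, g(m) = -0.292969 (−); new bracket [-3.25, -3.125]
m = -3.1875, g(m) = 1.2202 (+); new bracket [-3.1875, -3.125]

-3.1875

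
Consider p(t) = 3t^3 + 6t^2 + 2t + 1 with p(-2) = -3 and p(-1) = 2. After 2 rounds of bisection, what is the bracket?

[-1.75, -1.5]

t = -1.5 gives p = 1.375, positive; keep [-2, -1.5]
t = -1.75 gives p = -0.203125, negative; keep [-1.75, -1.5]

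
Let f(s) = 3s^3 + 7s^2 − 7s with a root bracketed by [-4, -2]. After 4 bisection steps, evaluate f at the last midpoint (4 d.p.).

m = -3, f(m) = 3 (+); new bracket [-4, -3]
m = -3.5, f(m) = -18.375 (−); new bracket [-3.5, -3]
m = -3.25, f(m) = -6.296875 (−); new bracket [-3.25, -3]
m = -3.125, f(m) = -1.3184 (−); new bracket [-3.125, -3]

-1.3184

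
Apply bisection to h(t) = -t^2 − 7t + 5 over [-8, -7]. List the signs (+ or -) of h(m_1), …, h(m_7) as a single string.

+-+--++

midpoint -7.5: h = 1.25 > 0 → [-8, -7.5]
midpoint -7.75: h = -0.8125 < 0 → [-7.75, -7.5]
midpoint -7.625: h = 0.234375 > 0 → [-7.75, -7.625]
midpoint -7.6875: h = -0.2852 < 0 → [-7.6875, -7.625]
midpoint -7.65625: h = -0.0244 < 0 → [-7.65625, -7.625]
midpoint -7.640625: h = 0.1052 > 0 → [-7.65625, -7.640625]
midpoint -7.6484375: h = 0.0405 > 0 → [-7.65625, -7.6484375]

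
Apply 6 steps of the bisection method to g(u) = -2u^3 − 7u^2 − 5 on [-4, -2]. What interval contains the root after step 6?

u = -3 gives g = -14, negative; keep [-4, -3]
u = -3.5 gives g = -5, negative; keep [-4, -3.5]
u = -3.75 gives g = 2.03125, positive; keep [-3.75, -3.5]
u = -3.625 gives g = -1.7148, negative; keep [-3.75, -3.625]
u = -3.6875 gives g = 0.0991, positive; keep [-3.6875, -3.625]
u = -3.65625 gives g = -0.8224, negative; keep [-3.6875, -3.65625]

[-3.6875, -3.65625]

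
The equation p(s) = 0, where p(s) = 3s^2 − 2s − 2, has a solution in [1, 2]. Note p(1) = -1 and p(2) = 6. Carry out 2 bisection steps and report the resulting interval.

p(1.5) = 1.75 > 0, so the root lies in [1, 1.5]
p(1.25) = 0.1875 > 0, so the root lies in [1, 1.25]

[1, 1.25]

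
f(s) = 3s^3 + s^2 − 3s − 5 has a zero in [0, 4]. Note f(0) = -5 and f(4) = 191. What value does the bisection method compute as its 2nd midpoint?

1

s = 2 gives f = 17, positive; keep [0, 2]
s = 1 gives f = -4, negative; keep [1, 2]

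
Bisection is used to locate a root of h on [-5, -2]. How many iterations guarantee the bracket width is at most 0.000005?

20

Width after n steps is 3/2^n. Need 2^n ≥ 3/0.000005 = 600000.
2^19 = 524288 < 600000 ≤ 2^20 = 1048576, so n = 20.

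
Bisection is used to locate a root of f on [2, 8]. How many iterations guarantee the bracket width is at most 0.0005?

Width after n steps is 6/2^n. Need 2^n ≥ 6/0.0005 = 12000.
2^13 = 8192 < 12000 ≤ 2^14 = 16384, so n = 14.

14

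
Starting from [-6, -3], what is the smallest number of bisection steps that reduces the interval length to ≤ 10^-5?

19

Width after n steps is 3/2^n. Need 2^n ≥ 3/10^-5 = 300000.
2^18 = 262144 < 300000 ≤ 2^19 = 524288, so n = 19.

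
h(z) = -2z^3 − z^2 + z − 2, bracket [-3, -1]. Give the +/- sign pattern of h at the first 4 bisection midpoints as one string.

z = -2 gives h = 8, positive; keep [-2, -1]
z = -1.5 gives h = 1, positive; keep [-1.5, -1]
z = -1.25 gives h = -0.90625, negative; keep [-1.5, -1.25]
z = -1.375 gives h = -0.0664, negative; keep [-1.5, -1.375]

++--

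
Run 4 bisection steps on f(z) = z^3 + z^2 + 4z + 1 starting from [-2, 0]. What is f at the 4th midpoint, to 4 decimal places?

midpoint -1: f = -3 < 0 → [-1, 0]
midpoint -0.5: f = -0.875 < 0 → [-0.5, 0]
midpoint -0.25: f = 0.046875 > 0 → [-0.5, -0.25]
midpoint -0.375: f = -0.4121 < 0 → [-0.375, -0.25]

-0.4121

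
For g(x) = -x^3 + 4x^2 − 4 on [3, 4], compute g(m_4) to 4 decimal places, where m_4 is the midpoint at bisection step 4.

0.2493

midpoint 3.5: g = 2.125 > 0 → [3.5, 4]
midpoint 3.75: g = -0.484375 < 0 → [3.5, 3.75]
midpoint 3.625: g = 0.927734 > 0 → [3.625, 3.75]
midpoint 3.6875: g = 0.2493 > 0 → [3.6875, 3.75]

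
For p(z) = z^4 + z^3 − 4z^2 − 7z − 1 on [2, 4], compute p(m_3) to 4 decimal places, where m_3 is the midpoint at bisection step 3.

0.0195

p(3) = 50 > 0, so the root lies in [2, 3]
p(2.5) = 11.1875 > 0, so the root lies in [2, 2.5]
p(2.25) = 0.019531 > 0, so the root lies in [2, 2.25]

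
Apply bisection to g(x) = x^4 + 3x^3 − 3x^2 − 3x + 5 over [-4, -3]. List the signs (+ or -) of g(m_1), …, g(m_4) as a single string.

midpoint -3.5: g = 0.1875 > 0 → [-3.5, -3]
midpoint -3.25: g = -8.355469 < 0 → [-3.5, -3.25]
midpoint -3.375: g = -4.630615 < 0 → [-3.5, -3.375]
midpoint -3.4375: g = -2.366 < 0 → [-3.5, -3.4375]

+---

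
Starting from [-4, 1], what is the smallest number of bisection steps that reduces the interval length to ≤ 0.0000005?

24

Width after n steps is 5/2^n. Need 2^n ≥ 5/0.0000005 = 10000000.
2^23 = 8388608 < 10000000 ≤ 2^24 = 16777216, so n = 24.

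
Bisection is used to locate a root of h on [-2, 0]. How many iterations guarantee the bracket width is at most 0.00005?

Width after n steps is 2/2^n. Need 2^n ≥ 2/0.00005 = 40000.
2^15 = 32768 < 40000 ≤ 2^16 = 65536, so n = 16.

16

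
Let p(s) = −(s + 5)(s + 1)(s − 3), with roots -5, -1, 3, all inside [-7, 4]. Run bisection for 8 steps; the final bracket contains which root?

p(-1.5) = -7.875 < 0, so the root lies in [-7, -1.5]
p(-4.25) = -17.671875 < 0, so the root lies in [-7, -4.25]
p(-5.625) = 24.931641 > 0, so the root lies in [-5.625, -4.25]
p(-4.9375) = -1.9534 < 0, so the root lies in [-5.625, -4.9375]
p(-5.28125) = 9.9715 > 0, so the root lies in [-5.28125, -4.9375]
p(-5.109375) = 3.6449 > 0, so the root lies in [-5.109375, -4.9375]
p(-5.0234375) = 0.7566 > 0, so the root lies in [-5.0234375, -4.9375]
p(-4.98046875) = -0.6204 < 0, so the root lies in [-5.0234375, -4.98046875]

-5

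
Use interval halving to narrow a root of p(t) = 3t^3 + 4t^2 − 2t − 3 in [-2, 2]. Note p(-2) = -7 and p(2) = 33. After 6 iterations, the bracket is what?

[0.8125, 0.875]

midpoint 0: p = -3 < 0 → [0, 2]
midpoint 1: p = 2 > 0 → [0, 1]
midpoint 0.5: p = -2.625 < 0 → [0.5, 1]
midpoint 0.75: p = -0.9844 < 0 → [0.75, 1]
midpoint 0.875: p = 0.3223 > 0 → [0.75, 0.875]
midpoint 0.8125: p = -0.3752 < 0 → [0.8125, 0.875]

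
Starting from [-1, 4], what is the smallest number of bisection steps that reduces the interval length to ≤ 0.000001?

Width after n steps is 5/2^n. Need 2^n ≥ 5/0.000001 = 5000000.
2^22 = 4194304 < 5000000 ≤ 2^23 = 8388608, so n = 23.

23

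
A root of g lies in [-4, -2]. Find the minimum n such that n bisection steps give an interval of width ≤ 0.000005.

Width after n steps is 2/2^n. Need 2^n ≥ 2/0.000005 = 400000.
2^18 = 262144 < 400000 ≤ 2^19 = 524288, so n = 19.

19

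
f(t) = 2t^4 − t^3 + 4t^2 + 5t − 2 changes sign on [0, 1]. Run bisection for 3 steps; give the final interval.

m = 0.5, f(m) = 1.5 (+); new bracket [0, 0.5]
m = 0.25, f(m) = -0.507812 (−); new bracket [0.25, 0.5]
m = 0.375, f(m) = 0.424316 (+); new bracket [0.25, 0.375]

[0.25, 0.375]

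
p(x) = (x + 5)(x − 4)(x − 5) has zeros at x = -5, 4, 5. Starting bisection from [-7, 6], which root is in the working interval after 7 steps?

x = -0.5 gives p = 111.375, positive; keep [-7, -0.5]
x = -3.75 gives p = 84.765625, positive; keep [-7, -3.75]
x = -5.375 gives p = -36.474609, negative; keep [-5.375, -3.75]
x = -4.5625 gives p = 35.822, positive; keep [-5.375, -4.5625]
x = -4.96875 gives p = 2.794, positive; keep [-5.375, -4.96875]
x = -5.171875 gives p = -16.0351, negative; keep [-5.171875, -4.96875]
x = -5.0703125 gives p = -6.4224, negative; keep [-5.0703125, -4.96875]

-5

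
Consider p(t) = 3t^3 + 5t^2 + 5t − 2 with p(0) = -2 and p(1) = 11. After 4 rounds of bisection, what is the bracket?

[0.25, 0.3125]

p(0.5) = 2.125 > 0, so the root lies in [0, 0.5]
p(0.25) = -0.390625 < 0, so the root lies in [0.25, 0.5]
p(0.375) = 0.736328 > 0, so the root lies in [0.25, 0.375]
p(0.3125) = 0.1423 > 0, so the root lies in [0.25, 0.3125]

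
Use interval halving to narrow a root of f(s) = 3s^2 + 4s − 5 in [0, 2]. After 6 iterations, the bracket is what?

midpoint 1: f = 2 > 0 → [0, 1]
midpoint 0.5: f = -2.25 < 0 → [0.5, 1]
midpoint 0.75: f = -0.3125 < 0 → [0.75, 1]
midpoint 0.875: f = 0.7969 > 0 → [0.75, 0.875]
midpoint 0.8125: f = 0.2305 > 0 → [0.75, 0.8125]
midpoint 0.78125: f = -0.0439 < 0 → [0.78125, 0.8125]

[0.78125, 0.8125]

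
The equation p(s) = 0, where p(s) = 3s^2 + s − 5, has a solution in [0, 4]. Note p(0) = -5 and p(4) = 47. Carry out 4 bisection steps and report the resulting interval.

midpoint 2: p = 9 > 0 → [0, 2]
midpoint 1: p = -1 < 0 → [1, 2]
midpoint 1.5: p = 3.25 > 0 → [1, 1.5]
midpoint 1.25: p = 0.9375 > 0 → [1, 1.25]

[1, 1.25]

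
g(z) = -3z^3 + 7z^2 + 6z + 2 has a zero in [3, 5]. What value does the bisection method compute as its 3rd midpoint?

m = 4, g(m) = -54 (−); new bracket [3, 4]
m = 3.5, g(m) = -19.875 (−); new bracket [3, 3.5]
m = 3.25, g(m) = -7.546875 (−); new bracket [3, 3.25]

3.25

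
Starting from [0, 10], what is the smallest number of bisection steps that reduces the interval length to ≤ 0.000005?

21

Width after n steps is 10/2^n. Need 2^n ≥ 10/0.000005 = 2000000.
2^20 = 1048576 < 2000000 ≤ 2^21 = 2097152, so n = 21.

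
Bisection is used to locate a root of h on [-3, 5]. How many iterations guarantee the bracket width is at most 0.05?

8

Width after n steps is 8/2^n. Need 2^n ≥ 8/0.05 = 160.
2^7 = 128 < 160 ≤ 2^8 = 256, so n = 8.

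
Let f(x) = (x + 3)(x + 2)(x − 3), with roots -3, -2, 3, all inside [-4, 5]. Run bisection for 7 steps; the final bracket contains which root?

f(0.5) = -21.875 < 0, so the root lies in [0.5, 5]
f(2.75) = -6.828125 < 0, so the root lies in [2.75, 5]
f(3.875) = 35.341797 > 0, so the root lies in [2.75, 3.875]
f(3.3125) = 10.4797 > 0, so the root lies in [2.75, 3.3125]
f(3.03125) = 0.9483 > 0, so the root lies in [2.75, 3.03125]
f(2.890625) = -3.151 < 0, so the root lies in [2.890625, 3.03125]
f(2.9609375) = -1.1551 < 0, so the root lies in [2.9609375, 3.03125]

3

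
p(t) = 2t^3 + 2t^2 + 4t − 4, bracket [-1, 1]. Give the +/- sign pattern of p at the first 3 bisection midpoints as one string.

--+

midpoint 0: p = -4 < 0 → [0, 1]
midpoint 0.5: p = -1.25 < 0 → [0.5, 1]
midpoint 0.75: p = 0.96875 > 0 → [0.5, 0.75]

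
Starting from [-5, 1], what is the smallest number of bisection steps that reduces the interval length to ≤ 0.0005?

14

Width after n steps is 6/2^n. Need 2^n ≥ 6/0.0005 = 12000.
2^13 = 8192 < 12000 ≤ 2^14 = 16384, so n = 14.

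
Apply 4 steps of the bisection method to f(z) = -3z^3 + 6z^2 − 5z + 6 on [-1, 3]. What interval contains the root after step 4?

[1.5, 1.75]

z = 1 gives f = 4, positive; keep [1, 3]
z = 2 gives f = -4, negative; keep [1, 2]
z = 1.5 gives f = 1.875, positive; keep [1.5, 2]
z = 1.75 gives f = -0.4531, negative; keep [1.5, 1.75]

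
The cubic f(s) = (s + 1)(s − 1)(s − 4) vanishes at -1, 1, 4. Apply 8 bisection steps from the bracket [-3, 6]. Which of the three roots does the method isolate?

f(1.5) = -3.125 < 0, so the root lies in [1.5, 6]
f(3.75) = -3.265625 < 0, so the root lies in [3.75, 6]
f(4.875) = 19.919922 > 0, so the root lies in [3.75, 4.875]
f(4.3125) = 5.4993 > 0, so the root lies in [3.75, 4.3125]
f(4.03125) = 0.4766 > 0, so the root lies in [3.75, 4.03125]
f(3.890625) = -1.5462 < 0, so the root lies in [3.890625, 4.03125]
f(3.9609375) = -0.5738 < 0, so the root lies in [3.9609375, 4.03125]
f(3.99609375) = -0.0585 < 0, so the root lies in [3.99609375, 4.03125]

4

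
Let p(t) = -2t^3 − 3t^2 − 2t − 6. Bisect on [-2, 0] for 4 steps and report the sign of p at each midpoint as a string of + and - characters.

---+

midpoint -1: p = -5 < 0 → [-2, -1]
midpoint -1.5: p = -3 < 0 → [-2, -1.5]
midpoint -1.75: p = -0.96875 < 0 → [-2, -1.75]
midpoint -1.875: p = 0.3867 > 0 → [-1.875, -1.75]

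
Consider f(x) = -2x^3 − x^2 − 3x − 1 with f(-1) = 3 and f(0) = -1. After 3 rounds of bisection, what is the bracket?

m = -0.5, f(m) = 0.5 (+); new bracket [-0.5, 0]
m = -0.25, f(m) = -0.28125 (−); new bracket [-0.5, -0.25]
m = -0.375, f(m) = 0.089844 (+); new bracket [-0.375, -0.25]

[-0.375, -0.25]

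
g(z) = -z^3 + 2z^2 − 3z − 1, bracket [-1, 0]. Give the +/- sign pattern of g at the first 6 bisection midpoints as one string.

g(-0.5) = 1.125 > 0, so the root lies in [-0.5, 0]
g(-0.25) = -0.109375 < 0, so the root lies in [-0.5, -0.25]
g(-0.375) = 0.458984 > 0, so the root lies in [-0.375, -0.25]
g(-0.3125) = 0.1633 > 0, so the root lies in [-0.3125, -0.25]
g(-0.28125) = 0.0242 > 0, so the root lies in [-0.28125, -0.25]
g(-0.265625) = -0.0433 < 0, so the root lies in [-0.28125, -0.265625]

+-+++-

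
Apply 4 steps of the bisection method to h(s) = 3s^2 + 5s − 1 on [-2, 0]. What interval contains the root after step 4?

[-1.875, -1.75]

h(-1) = -3 < 0, so the root lies in [-2, -1]
h(-1.5) = -1.75 < 0, so the root lies in [-2, -1.5]
h(-1.75) = -0.5625 < 0, so the root lies in [-2, -1.75]
h(-1.875) = 0.1719 > 0, so the root lies in [-1.875, -1.75]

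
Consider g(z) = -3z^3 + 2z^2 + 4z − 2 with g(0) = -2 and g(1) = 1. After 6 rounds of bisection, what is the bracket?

midpoint 0.5: g = 0.125 > 0 → [0, 0.5]
midpoint 0.25: g = -0.921875 < 0 → [0.25, 0.5]
midpoint 0.375: g = -0.376953 < 0 → [0.375, 0.5]
midpoint 0.4375: g = -0.1184 < 0 → [0.4375, 0.5]
midpoint 0.46875: g = 0.0055 > 0 → [0.4375, 0.46875]
midpoint 0.453125: g = -0.056 < 0 → [0.453125, 0.46875]

[0.453125, 0.46875]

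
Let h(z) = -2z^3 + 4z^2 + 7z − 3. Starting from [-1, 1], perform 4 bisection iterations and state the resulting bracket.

h(0) = -3 < 0, so the root lies in [0, 1]
h(0.5) = 1.25 > 0, so the root lies in [0, 0.5]
h(0.25) = -1.03125 < 0, so the root lies in [0.25, 0.5]
h(0.375) = 0.082 > 0, so the root lies in [0.25, 0.375]

[0.25, 0.375]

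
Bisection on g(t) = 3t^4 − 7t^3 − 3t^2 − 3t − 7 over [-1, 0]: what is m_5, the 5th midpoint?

midpoint -0.5: g = -5.1875 < 0 → [-1, -0.5]
midpoint -0.75: g = -2.535156 < 0 → [-1, -0.75]
midpoint -0.875: g = -0.223877 < 0 → [-1, -0.875]
midpoint -0.9375: g = 1.261 > 0 → [-0.9375, -0.875]
midpoint -0.90625: g = 0.4885 > 0 → [-0.90625, -0.875]

-0.90625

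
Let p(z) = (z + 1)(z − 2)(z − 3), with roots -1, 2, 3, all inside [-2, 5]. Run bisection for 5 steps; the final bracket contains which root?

-1

p(1.5) = 1.875 > 0, so the root lies in [-2, 1.5]
p(-0.25) = 5.484375 > 0, so the root lies in [-2, -0.25]
p(-1.125) = -1.611328 < 0, so the root lies in [-1.125, -0.25]
p(-0.6875) = 3.0969 > 0, so the root lies in [-1.125, -0.6875]
p(-0.90625) = 1.0643 > 0, so the root lies in [-1.125, -0.90625]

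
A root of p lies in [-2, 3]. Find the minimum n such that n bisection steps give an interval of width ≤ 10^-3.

13

Width after n steps is 5/2^n. Need 2^n ≥ 5/10^-3 = 5000.
2^12 = 4096 < 5000 ≤ 2^13 = 8192, so n = 13.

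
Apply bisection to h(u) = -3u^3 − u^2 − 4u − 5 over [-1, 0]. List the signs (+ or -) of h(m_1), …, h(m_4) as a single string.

---+

h(-0.5) = -2.875 < 0, so the root lies in [-1, -0.5]
h(-0.75) = -1.296875 < 0, so the root lies in [-1, -0.75]
h(-0.875) = -0.255859 < 0, so the root lies in [-1, -0.875]
h(-0.9375) = 0.343 > 0, so the root lies in [-0.9375, -0.875]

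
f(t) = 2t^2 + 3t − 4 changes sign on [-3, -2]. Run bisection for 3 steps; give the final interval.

[-2.375, -2.25]

midpoint -2.5: f = 1 > 0 → [-2.5, -2]
midpoint -2.25: f = -0.625 < 0 → [-2.5, -2.25]
midpoint -2.375: f = 0.15625 > 0 → [-2.375, -2.25]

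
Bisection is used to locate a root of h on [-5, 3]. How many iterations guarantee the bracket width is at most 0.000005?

21

Width after n steps is 8/2^n. Need 2^n ≥ 8/0.000005 = 1600000.
2^20 = 1048576 < 1600000 ≤ 2^21 = 2097152, so n = 21.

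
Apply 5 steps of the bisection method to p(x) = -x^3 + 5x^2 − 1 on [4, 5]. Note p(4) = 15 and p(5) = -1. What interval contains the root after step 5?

[4.9375, 4.96875]

x = 4.5 gives p = 9.125, positive; keep [4.5, 5]
x = 4.75 gives p = 4.640625, positive; keep [4.75, 5]
x = 4.875 gives p = 1.970703, positive; keep [4.875, 5]
x = 4.9375 gives p = 0.5237, positive; keep [4.9375, 5]
x = 4.96875 gives p = -0.2285, negative; keep [4.9375, 4.96875]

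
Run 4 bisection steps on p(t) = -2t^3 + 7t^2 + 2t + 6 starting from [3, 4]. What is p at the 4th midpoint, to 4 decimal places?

0.3091

p(3.5) = 13 > 0, so the root lies in [3.5, 4]
p(3.75) = 6.46875 > 0, so the root lies in [3.75, 4]
p(3.875) = 2.488281 > 0, so the root lies in [3.875, 4]
p(3.9375) = 0.3091 > 0, so the root lies in [3.9375, 4]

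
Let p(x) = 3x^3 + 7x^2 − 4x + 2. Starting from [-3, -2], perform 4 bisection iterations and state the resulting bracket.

m = -2.5, p(m) = 8.875 (+); new bracket [-3, -2.5]
m = -2.75, p(m) = 3.546875 (+); new bracket [-3, -2.75]
m = -2.875, p(m) = 0.068359 (+); new bracket [-3, -2.875]
m = -2.9375, p(m) = -1.8899 (−); new bracket [-2.9375, -2.875]

[-2.9375, -2.875]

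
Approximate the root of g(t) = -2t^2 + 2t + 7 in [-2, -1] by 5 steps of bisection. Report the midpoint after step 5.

-1.40625

t = -1.5 gives g = -0.5, negative; keep [-1.5, -1]
t = -1.25 gives g = 1.375, positive; keep [-1.5, -1.25]
t = -1.375 gives g = 0.46875, positive; keep [-1.5, -1.375]
t = -1.4375 gives g = -0.0078, negative; keep [-1.4375, -1.375]
t = -1.40625 gives g = 0.2324, positive; keep [-1.4375, -1.40625]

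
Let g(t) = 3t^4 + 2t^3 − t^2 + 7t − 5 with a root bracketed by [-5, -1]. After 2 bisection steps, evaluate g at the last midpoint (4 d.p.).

g(-3) = 154 > 0, so the root lies in [-3, -1]
g(-2) = 9 > 0, so the root lies in [-2, -1]

9.0000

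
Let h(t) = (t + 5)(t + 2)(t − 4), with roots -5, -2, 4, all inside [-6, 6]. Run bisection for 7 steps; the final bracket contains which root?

4

m = 0, h(m) = -40 (−); new bracket [0, 6]
m = 3, h(m) = -40 (−); new bracket [3, 6]
m = 4.5, h(m) = 30.875 (+); new bracket [3, 4.5]
m = 3.75, h(m) = -12.5781 (−); new bracket [3.75, 4.5]
m = 4.125, h(m) = 6.9863 (+); new bracket [3.75, 4.125]
m = 3.9375, h(m) = -3.3167 (−); new bracket [3.9375, 4.125]
m = 4.03125, h(m) = 1.7022 (+); new bracket [3.9375, 4.03125]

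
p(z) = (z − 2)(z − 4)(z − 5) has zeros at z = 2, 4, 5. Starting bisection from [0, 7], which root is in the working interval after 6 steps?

midpoint 3.5: p = 1.125 > 0 → [0, 3.5]
midpoint 1.75: p = -1.828125 < 0 → [1.75, 3.5]
midpoint 2.625: p = 2.041016 > 0 → [1.75, 2.625]
midpoint 2.1875: p = 0.9558 > 0 → [1.75, 2.1875]
midpoint 1.96875: p = -0.1924 < 0 → [1.96875, 2.1875]
midpoint 2.078125: p = 0.4387 > 0 → [1.96875, 2.078125]

2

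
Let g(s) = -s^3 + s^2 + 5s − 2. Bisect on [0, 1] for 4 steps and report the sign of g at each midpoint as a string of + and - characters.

+--+

g(0.5) = 0.625 > 0, so the root lies in [0, 0.5]
g(0.25) = -0.703125 < 0, so the root lies in [0.25, 0.5]
g(0.375) = -0.037109 < 0, so the root lies in [0.375, 0.5]
g(0.4375) = 0.2952 > 0, so the root lies in [0.375, 0.4375]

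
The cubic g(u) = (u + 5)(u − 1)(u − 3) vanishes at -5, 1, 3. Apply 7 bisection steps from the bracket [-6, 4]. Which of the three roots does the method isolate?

-5

midpoint -1: g = 32 > 0 → [-6, -1]
midpoint -3.5: g = 43.875 > 0 → [-6, -3.5]
midpoint -4.75: g = 11.140625 > 0 → [-6, -4.75]
midpoint -5.375: g = -20.0215 < 0 → [-5.375, -4.75]
midpoint -5.0625: g = -3.0549 < 0 → [-5.0625, -4.75]
midpoint -4.90625: g = 4.3778 > 0 → [-5.0625, -4.90625]
midpoint -4.984375: g = 0.7466 > 0 → [-5.0625, -4.984375]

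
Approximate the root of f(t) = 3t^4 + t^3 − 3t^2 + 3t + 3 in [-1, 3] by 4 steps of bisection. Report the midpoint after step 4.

-0.75

t = 1 gives f = 7, positive; keep [-1, 1]
t = 0 gives f = 3, positive; keep [-1, 0]
t = -0.5 gives f = 0.8125, positive; keep [-1, -0.5]
t = -0.75 gives f = -0.4102, negative; keep [-0.75, -0.5]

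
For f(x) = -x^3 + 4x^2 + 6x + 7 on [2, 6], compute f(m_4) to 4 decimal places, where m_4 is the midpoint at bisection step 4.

midpoint 4: f = 31 > 0 → [4, 6]
midpoint 5: f = 12 > 0 → [5, 6]
midpoint 5.5: f = -5.375 < 0 → [5, 5.5]
midpoint 5.25: f = 4.0469 > 0 → [5.25, 5.5]

4.0469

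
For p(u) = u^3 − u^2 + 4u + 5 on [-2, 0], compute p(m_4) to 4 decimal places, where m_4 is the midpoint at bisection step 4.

p(-1) = -1 < 0, so the root lies in [-1, 0]
p(-0.5) = 2.625 > 0, so the root lies in [-1, -0.5]
p(-0.75) = 1.015625 > 0, so the root lies in [-1, -0.75]
p(-0.875) = 0.0645 > 0, so the root lies in [-1, -0.875]

0.0645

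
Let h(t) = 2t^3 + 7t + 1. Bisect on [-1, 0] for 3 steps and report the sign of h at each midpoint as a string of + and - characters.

--+

midpoint -0.5: h = -2.75 < 0 → [-0.5, 0]
midpoint -0.25: h = -0.78125 < 0 → [-0.25, 0]
midpoint -0.125: h = 0.121094 > 0 → [-0.25, -0.125]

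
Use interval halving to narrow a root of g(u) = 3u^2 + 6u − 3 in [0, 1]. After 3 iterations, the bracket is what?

m = 0.5, g(m) = 0.75 (+); new bracket [0, 0.5]
m = 0.25, g(m) = -1.3125 (−); new bracket [0.25, 0.5]
m = 0.375, g(m) = -0.328125 (−); new bracket [0.375, 0.5]

[0.375, 0.5]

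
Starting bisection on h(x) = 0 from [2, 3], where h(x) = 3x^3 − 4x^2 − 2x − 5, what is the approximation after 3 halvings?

m = 2.5, h(m) = 11.875 (+); new bracket [2, 2.5]
m = 2.25, h(m) = 4.421875 (+); new bracket [2, 2.25]
m = 2.125, h(m) = 1.474609 (+); new bracket [2, 2.125]

2.125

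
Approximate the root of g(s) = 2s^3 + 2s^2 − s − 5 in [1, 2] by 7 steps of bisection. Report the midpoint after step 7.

1.1953125

midpoint 1.5: g = 4.75 > 0 → [1, 1.5]
midpoint 1.25: g = 0.78125 > 0 → [1, 1.25]
midpoint 1.125: g = -0.746094 < 0 → [1.125, 1.25]
midpoint 1.1875: g = -0.0181 < 0 → [1.1875, 1.25]
midpoint 1.21875: g = 0.3725 > 0 → [1.1875, 1.21875]
midpoint 1.203125: g = 0.175 > 0 → [1.1875, 1.203125]
midpoint 1.1953125: g = 0.0779 > 0 → [1.1875, 1.1953125]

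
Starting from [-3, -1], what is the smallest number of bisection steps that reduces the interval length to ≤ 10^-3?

Width after n steps is 2/2^n. Need 2^n ≥ 2/10^-3 = 2000.
2^10 = 1024 < 2000 ≤ 2^11 = 2048, so n = 11.

11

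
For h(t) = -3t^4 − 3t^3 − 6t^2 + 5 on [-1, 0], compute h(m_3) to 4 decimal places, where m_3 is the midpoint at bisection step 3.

0.6575

midpoint -0.5: h = 3.6875 > 0 → [-1, -0.5]
midpoint -0.75: h = 1.941406 > 0 → [-1, -0.75]
midpoint -0.875: h = 0.657471 > 0 → [-1, -0.875]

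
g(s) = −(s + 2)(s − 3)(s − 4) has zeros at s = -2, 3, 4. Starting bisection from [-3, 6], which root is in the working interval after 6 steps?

midpoint 1.5: g = -13.125 < 0 → [-3, 1.5]
midpoint -0.75: g = -22.265625 < 0 → [-3, -0.75]
midpoint -1.875: g = -3.580078 < 0 → [-3, -1.875]
midpoint -2.4375: g = 15.3142 > 0 → [-2.4375, -1.875]
midpoint -2.15625: g = 4.9599 > 0 → [-2.15625, -1.875]
midpoint -2.015625: g = 0.4714 > 0 → [-2.015625, -1.875]

-2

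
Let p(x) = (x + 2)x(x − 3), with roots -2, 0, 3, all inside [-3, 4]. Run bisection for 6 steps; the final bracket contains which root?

p(0.5) = -3.125 < 0, so the root lies in [0.5, 4]
p(2.25) = -7.171875 < 0, so the root lies in [2.25, 4]
p(3.125) = 2.001953 > 0, so the root lies in [2.25, 3.125]
p(2.6875) = -3.9368 < 0, so the root lies in [2.6875, 3.125]
p(2.90625) = -1.3368 < 0, so the root lies in [2.90625, 3.125]
p(3.015625) = 0.2363 > 0, so the root lies in [2.90625, 3.015625]

3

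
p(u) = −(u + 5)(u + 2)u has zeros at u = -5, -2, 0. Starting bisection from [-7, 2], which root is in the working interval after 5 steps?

midpoint -2.5: p = -3.125 < 0 → [-7, -2.5]
midpoint -4.75: p = -3.265625 < 0 → [-7, -4.75]
midpoint -5.875: p = 19.919922 > 0 → [-5.875, -4.75]
midpoint -5.3125: p = 5.4993 > 0 → [-5.3125, -4.75]
midpoint -5.03125: p = 0.4766 > 0 → [-5.03125, -4.75]

-5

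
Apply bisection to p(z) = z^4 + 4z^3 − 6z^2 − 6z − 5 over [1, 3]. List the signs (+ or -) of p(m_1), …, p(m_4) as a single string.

+--+

midpoint 2: p = 7 > 0 → [1, 2]
midpoint 1.5: p = -8.9375 < 0 → [1.5, 2]
midpoint 1.75: p = -3.058594 < 0 → [1.75, 2]
midpoint 1.875: p = 1.3831 > 0 → [1.75, 1.875]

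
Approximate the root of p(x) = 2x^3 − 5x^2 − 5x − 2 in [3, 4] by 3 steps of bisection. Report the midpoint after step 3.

3.375

p(3.5) = 5 > 0, so the root lies in [3, 3.5]
p(3.25) = -2.40625 < 0, so the root lies in [3.25, 3.5]
p(3.375) = 1.058594 > 0, so the root lies in [3.25, 3.375]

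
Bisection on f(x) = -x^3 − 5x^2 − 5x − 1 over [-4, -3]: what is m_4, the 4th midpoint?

-3.6875

f(-3.5) = -1.875 < 0, so the root lies in [-4, -3.5]
f(-3.75) = 0.171875 > 0, so the root lies in [-3.75, -3.5]
f(-3.625) = -0.943359 < 0, so the root lies in [-3.75, -3.625]
f(-3.6875) = -0.4094 < 0, so the root lies in [-3.75, -3.6875]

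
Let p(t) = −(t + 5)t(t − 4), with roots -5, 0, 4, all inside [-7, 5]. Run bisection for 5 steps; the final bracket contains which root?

-5

midpoint -1: p = -20 < 0 → [-7, -1]
midpoint -4: p = -32 < 0 → [-7, -4]
midpoint -5.5: p = 26.125 > 0 → [-5.5, -4]
midpoint -4.75: p = -10.3906 < 0 → [-5.5, -4.75]
midpoint -5.125: p = 5.8457 > 0 → [-5.125, -4.75]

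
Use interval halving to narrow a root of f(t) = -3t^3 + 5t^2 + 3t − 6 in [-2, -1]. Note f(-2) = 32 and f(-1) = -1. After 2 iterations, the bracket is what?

[-1.25, -1]

f(-1.5) = 10.875 > 0, so the root lies in [-1.5, -1]
f(-1.25) = 3.921875 > 0, so the root lies in [-1.25, -1]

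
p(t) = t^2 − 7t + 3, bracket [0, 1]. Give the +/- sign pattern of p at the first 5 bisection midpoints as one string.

m = 0.5, p(m) = -0.25 (−); new bracket [0, 0.5]
m = 0.25, p(m) = 1.3125 (+); new bracket [0.25, 0.5]
m = 0.375, p(m) = 0.515625 (+); new bracket [0.375, 0.5]
m = 0.4375, p(m) = 0.1289 (+); new bracket [0.4375, 0.5]
m = 0.46875, p(m) = -0.0615 (−); new bracket [0.4375, 0.46875]

-+++-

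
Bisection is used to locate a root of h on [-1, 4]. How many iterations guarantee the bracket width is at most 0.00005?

Width after n steps is 5/2^n. Need 2^n ≥ 5/0.00005 = 100000.
2^16 = 65536 < 100000 ≤ 2^17 = 131072, so n = 17.

17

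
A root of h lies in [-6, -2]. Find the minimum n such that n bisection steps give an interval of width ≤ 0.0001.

16

Width after n steps is 4/2^n. Need 2^n ≥ 4/0.0001 = 40000.
2^15 = 32768 < 40000 ≤ 2^16 = 65536, so n = 16.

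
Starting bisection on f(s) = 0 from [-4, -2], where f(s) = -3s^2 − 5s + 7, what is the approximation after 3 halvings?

f(-3) = -5 < 0, so the root lies in [-3, -2]
f(-2.5) = 0.75 > 0, so the root lies in [-3, -2.5]
f(-2.75) = -1.9375 < 0, so the root lies in [-2.75, -2.5]

-2.75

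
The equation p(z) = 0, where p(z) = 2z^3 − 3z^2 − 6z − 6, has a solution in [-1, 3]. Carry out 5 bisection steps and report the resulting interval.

[2.875, 3]

p(1) = -13 < 0, so the root lies in [1, 3]
p(2) = -14 < 0, so the root lies in [2, 3]
p(2.5) = -8.5 < 0, so the root lies in [2.5, 3]
p(2.75) = -3.5938 < 0, so the root lies in [2.75, 3]
p(2.875) = -0.5195 < 0, so the root lies in [2.875, 3]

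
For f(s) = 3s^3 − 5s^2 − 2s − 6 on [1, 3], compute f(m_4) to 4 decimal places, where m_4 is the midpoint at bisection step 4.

1.2363

m = 2, f(m) = -6 (−); new bracket [2, 3]
m = 2.5, f(m) = 4.625 (+); new bracket [2, 2.5]
m = 2.25, f(m) = -1.640625 (−); new bracket [2.25, 2.5]
m = 2.375, f(m) = 1.2363 (+); new bracket [2.25, 2.375]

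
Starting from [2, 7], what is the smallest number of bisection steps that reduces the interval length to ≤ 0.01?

9

Width after n steps is 5/2^n. Need 2^n ≥ 5/0.01 = 500.
2^8 = 256 < 500 ≤ 2^9 = 512, so n = 9.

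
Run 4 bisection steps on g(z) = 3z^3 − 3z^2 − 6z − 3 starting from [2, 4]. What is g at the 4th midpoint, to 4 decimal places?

g(3) = 33 > 0, so the root lies in [2, 3]
g(2.5) = 10.125 > 0, so the root lies in [2, 2.5]
g(2.25) = 2.484375 > 0, so the root lies in [2, 2.25]
g(2.125) = -0.5098 < 0, so the root lies in [2.125, 2.25]

-0.5098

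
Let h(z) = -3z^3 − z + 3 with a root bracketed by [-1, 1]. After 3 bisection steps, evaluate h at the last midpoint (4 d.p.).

0.9844

midpoint 0: h = 3 > 0 → [0, 1]
midpoint 0.5: h = 2.125 > 0 → [0.5, 1]
midpoint 0.75: h = 0.984375 > 0 → [0.75, 1]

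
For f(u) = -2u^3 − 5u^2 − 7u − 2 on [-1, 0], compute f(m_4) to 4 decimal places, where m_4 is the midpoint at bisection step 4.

midpoint -0.5: f = 0.5 > 0 → [-0.5, 0]
midpoint -0.25: f = -0.53125 < 0 → [-0.5, -0.25]
midpoint -0.375: f = 0.027344 > 0 → [-0.375, -0.25]
midpoint -0.3125: f = -0.2397 < 0 → [-0.375, -0.3125]

-0.2397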